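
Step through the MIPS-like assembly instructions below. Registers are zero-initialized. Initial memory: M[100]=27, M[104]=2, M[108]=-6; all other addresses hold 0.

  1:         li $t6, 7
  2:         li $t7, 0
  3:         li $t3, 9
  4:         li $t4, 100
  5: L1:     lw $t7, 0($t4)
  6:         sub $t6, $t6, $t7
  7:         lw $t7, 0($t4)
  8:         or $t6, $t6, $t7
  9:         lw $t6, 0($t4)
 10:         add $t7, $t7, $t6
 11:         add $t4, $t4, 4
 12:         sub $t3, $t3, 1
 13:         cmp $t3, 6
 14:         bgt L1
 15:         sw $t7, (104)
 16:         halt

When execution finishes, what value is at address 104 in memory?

-12

$t6=7
$t7=0
$t3=9
$t4=100
$t7=M[100]=27
$t6=7-27=-20
$t7=M[100]=27
$t6=(-20)|27=-1
$t6=M[100]=27
$t7=27+27=54
$t4=100+4=104
$t3=9-1=8
cmp $t3, 6  (cmp 8,6)
bgt L1: taken
$t7=M[104]=2
$t6=27-2=25
$t7=M[104]=2
$t6=25|2=27
$t6=M[104]=2
$t7=2+2=4
$t4=104+4=108
$t3=8-1=7
cmp $t3, 6  (cmp 7,6)
bgt L1: taken
$t7=M[108]=-6
$t6=2-(-6)=8
$t7=M[108]=-6
$t6=8|(-6)=-6
$t6=M[108]=-6
$t7=(-6)+(-6)=-12
$t4=108+4=112
$t3=7-1=6
cmp $t3, 6  (cmp 6,6)
bgt L1: not taken
sw $t7, (104) → M[104]=-12
halt.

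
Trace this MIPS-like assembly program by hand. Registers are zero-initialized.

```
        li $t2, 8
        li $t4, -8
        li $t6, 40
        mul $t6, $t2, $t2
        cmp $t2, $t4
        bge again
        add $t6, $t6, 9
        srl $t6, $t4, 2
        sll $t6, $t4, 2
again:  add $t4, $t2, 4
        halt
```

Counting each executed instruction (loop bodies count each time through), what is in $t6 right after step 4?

64

after li $t2, 8: $t2=8
after li $t4, -8: $t4=-8
after li $t6, 40: $t6=40
after mul $t6, $t2, $t2: $t6=8*8=64
After step 4: $t6 = 64.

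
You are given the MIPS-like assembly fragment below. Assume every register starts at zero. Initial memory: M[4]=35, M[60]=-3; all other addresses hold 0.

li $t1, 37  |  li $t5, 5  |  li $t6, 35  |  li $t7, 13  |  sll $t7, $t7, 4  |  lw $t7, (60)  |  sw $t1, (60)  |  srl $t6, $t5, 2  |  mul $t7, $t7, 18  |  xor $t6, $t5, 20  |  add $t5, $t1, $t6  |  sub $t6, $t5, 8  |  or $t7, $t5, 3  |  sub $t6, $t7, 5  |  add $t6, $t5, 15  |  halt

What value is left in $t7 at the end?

55

$t1=37
$t5=5
$t6=35
$t7=13
$t7=13<<4=208
$t7=M[60]=-3
sw $t1, (60) → M[60]=37
$t6=5>>2=1
$t7=(-3)*18=-54
$t6=5^20=17
$t5=37+17=54
$t6=54-8=46
$t7=54|3=55
$t6=55-5=50
$t6=54+15=69
halt.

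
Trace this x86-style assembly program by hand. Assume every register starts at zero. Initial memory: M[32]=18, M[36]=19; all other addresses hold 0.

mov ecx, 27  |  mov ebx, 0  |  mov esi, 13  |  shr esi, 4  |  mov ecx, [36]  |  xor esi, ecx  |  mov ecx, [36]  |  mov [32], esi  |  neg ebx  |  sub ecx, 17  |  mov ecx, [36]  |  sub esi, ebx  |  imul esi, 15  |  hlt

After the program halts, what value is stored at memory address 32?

19

ecx=27
ebx=0
esi=13
esi=13>>4=0
ecx=M[36]=19
esi=0^19=19
ecx=M[36]=19
mov [32], esi → M[32]=19
ebx=-(0)=0
ecx=19-17=2
ecx=M[36]=19
esi=19-0=19
esi=19*15=285
halt.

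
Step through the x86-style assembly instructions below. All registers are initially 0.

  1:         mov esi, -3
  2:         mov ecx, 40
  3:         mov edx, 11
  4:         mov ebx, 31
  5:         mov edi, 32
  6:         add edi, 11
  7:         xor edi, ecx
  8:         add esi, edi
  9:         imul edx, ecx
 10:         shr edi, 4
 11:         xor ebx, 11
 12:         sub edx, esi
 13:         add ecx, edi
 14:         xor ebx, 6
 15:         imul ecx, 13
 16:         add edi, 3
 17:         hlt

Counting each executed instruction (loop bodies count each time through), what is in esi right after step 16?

after mov esi, -3: esi=-3
after mov ecx, 40: ecx=40
after mov edx, 11: edx=11
after mov ebx, 31: ebx=31
after mov edi, 32: edi=32
after add edi, 11: edi=32+11=43
after xor edi, ecx: edi=43^40=3
after add esi, edi: esi=(-3)+3=0
after imul edx, ecx: edx=11*40=440
after shr edi, 4: edi=3>>4=0
after xor ebx, 11: ebx=31^11=20
after sub edx, esi: edx=440-0=440
after add ecx, edi: ecx=40+0=40
after xor ebx, 6: ebx=20^6=18
after imul ecx, 13: ecx=40*13=520
after add edi, 3: edi=0+3=3
After step 16: esi = 0.

0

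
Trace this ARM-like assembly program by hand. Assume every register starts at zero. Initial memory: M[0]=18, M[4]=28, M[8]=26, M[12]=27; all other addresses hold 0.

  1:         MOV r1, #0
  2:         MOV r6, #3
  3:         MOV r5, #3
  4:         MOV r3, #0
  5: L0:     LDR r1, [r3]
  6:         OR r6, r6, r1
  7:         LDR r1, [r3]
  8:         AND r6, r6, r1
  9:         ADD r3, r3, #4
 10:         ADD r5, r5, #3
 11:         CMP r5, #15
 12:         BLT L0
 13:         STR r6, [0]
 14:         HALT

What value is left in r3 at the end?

16

after MOV r1, #0: r1=0
after MOV r6, #3: r6=3
after MOV r5, #3: r5=3
after MOV r3, #0: r3=0
after LDR r1, [r3]: r1=M[0]=18
after OR r6, r6, r1: r6=3|18=19
after LDR r1, [r3]: r1=M[0]=18
after AND r6, r6, r1: r6=19&18=18
after ADD r3, r3, #4: r3=0+4=4
after ADD r5, r5, #3: r5=3+3=6
CMP r5, #15  (cmp 6,15)
BLT L0: taken
after LDR r1, [r3]: r1=M[4]=28
after OR r6, r6, r1: r6=18|28=30
after LDR r1, [r3]: r1=M[4]=28
after AND r6, r6, r1: r6=30&28=28
after ADD r3, r3, #4: r3=4+4=8
after ADD r5, r5, #3: r5=6+3=9
CMP r5, #15  (cmp 9,15)
BLT L0: taken
after LDR r1, [r3]: r1=M[8]=26
after OR r6, r6, r1: r6=28|26=30
after LDR r1, [r3]: r1=M[8]=26
after AND r6, r6, r1: r6=30&26=26
after ADD r3, r3, #4: r3=8+4=12
after ADD r5, r5, #3: r5=9+3=12
CMP r5, #15  (cmp 12,15)
BLT L0: taken
after LDR r1, [r3]: r1=M[12]=27
after OR r6, r6, r1: r6=26|27=27
after LDR r1, [r3]: r1=M[12]=27
after AND r6, r6, r1: r6=27&27=27
after ADD r3, r3, #4: r3=12+4=16
after ADD r5, r5, #3: r5=12+3=15
CMP r5, #15  (cmp 15,15)
BLT L0: not taken
STR r6, [0] → M[0]=27
halt.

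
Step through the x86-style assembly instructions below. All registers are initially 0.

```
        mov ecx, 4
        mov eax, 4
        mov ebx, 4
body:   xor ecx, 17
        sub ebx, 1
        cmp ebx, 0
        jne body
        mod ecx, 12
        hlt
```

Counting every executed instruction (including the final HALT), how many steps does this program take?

21

after mov ecx, 4: ecx=4
after mov eax, 4: eax=4
after mov ebx, 4: ebx=4
after xor ecx, 17: ecx=4^17=21
after sub ebx, 1: ebx=4-1=3
cmp ebx, 0  (cmp 3,0)
jne body: taken
after xor ecx, 17: ecx=21^17=4
after sub ebx, 1: ebx=3-1=2
cmp ebx, 0  (cmp 2,0)
jne body: taken
after xor ecx, 17: ecx=4^17=21
after sub ebx, 1: ebx=2-1=1
cmp ebx, 0  (cmp 1,0)
jne body: taken
after xor ecx, 17: ecx=21^17=4
after sub ebx, 1: ebx=1-1=0
cmp ebx, 0  (cmp 0,0)
jne body: not taken
after mod ecx, 12: ecx=4%12=4
halt.
Total executed instructions: 21.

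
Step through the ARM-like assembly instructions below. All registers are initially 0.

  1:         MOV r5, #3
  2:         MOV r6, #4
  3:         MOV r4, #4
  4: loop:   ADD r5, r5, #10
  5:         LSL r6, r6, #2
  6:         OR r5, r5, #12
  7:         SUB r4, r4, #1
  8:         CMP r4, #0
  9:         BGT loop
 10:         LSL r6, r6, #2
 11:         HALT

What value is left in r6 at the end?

MOV r5, #3 → r5=3
MOV r6, #4 → r6=4
MOV r4, #4 → r4=4
ADD r5, r5, #10 → r5=3+10=13
LSL r6, r6, #2 → r6=4<<2=16
OR r5, r5, #12 → r5=13|12=13
SUB r4, r4, #1 → r4=4-1=3
CMP r4, #0  (cmp 3,0)
BGT loop: taken
ADD r5, r5, #10 → r5=13+10=23
LSL r6, r6, #2 → r6=16<<2=64
OR r5, r5, #12 → r5=23|12=31
SUB r4, r4, #1 → r4=3-1=2
CMP r4, #0  (cmp 2,0)
BGT loop: taken
ADD r5, r5, #10 → r5=31+10=41
LSL r6, r6, #2 → r6=64<<2=256
OR r5, r5, #12 → r5=41|12=45
SUB r4, r4, #1 → r4=2-1=1
CMP r4, #0  (cmp 1,0)
BGT loop: taken
ADD r5, r5, #10 → r5=45+10=55
LSL r6, r6, #2 → r6=256<<2=1024
OR r5, r5, #12 → r5=55|12=63
SUB r4, r4, #1 → r4=1-1=0
CMP r4, #0  (cmp 0,0)
BGT loop: not taken
LSL r6, r6, #2 → r6=1024<<2=4096
halt.

4096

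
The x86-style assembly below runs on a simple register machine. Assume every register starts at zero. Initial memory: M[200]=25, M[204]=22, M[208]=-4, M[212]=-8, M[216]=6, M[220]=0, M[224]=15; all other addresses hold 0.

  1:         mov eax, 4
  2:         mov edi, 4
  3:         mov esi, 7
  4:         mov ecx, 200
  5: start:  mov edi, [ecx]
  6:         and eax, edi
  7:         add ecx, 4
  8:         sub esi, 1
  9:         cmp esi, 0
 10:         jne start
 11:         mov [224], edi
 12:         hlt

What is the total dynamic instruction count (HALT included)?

48

after mov eax, 4: eax=4
after mov edi, 4: edi=4
after mov esi, 7: esi=7
after mov ecx, 200: ecx=200
after mov edi, [ecx]: edi=M[200]=25
after and eax, edi: eax=4&25=0
after add ecx, 4: ecx=200+4=204
after sub esi, 1: esi=7-1=6
cmp esi, 0  (cmp 6,0)
jne start: taken
after mov edi, [ecx]: edi=M[204]=22
after and eax, edi: eax=0&22=0
after add ecx, 4: ecx=204+4=208
after sub esi, 1: esi=6-1=5
cmp esi, 0  (cmp 5,0)
jne start: taken
after mov edi, [ecx]: edi=M[208]=-4
after and eax, edi: eax=0&(-4)=0
after add ecx, 4: ecx=208+4=212
after sub esi, 1: esi=5-1=4
cmp esi, 0  (cmp 4,0)
jne start: taken
after mov edi, [ecx]: edi=M[212]=-8
after and eax, edi: eax=0&(-8)=0
after add ecx, 4: ecx=212+4=216
after sub esi, 1: esi=4-1=3
cmp esi, 0  (cmp 3,0)
jne start: taken
after mov edi, [ecx]: edi=M[216]=6
after and eax, edi: eax=0&6=0
after add ecx, 4: ecx=216+4=220
after sub esi, 1: esi=3-1=2
cmp esi, 0  (cmp 2,0)
jne start: taken
after mov edi, [ecx]: edi=M[220]=0
after and eax, edi: eax=0&0=0
after add ecx, 4: ecx=220+4=224
after sub esi, 1: esi=2-1=1
cmp esi, 0  (cmp 1,0)
jne start: taken
after mov edi, [ecx]: edi=M[224]=15
after and eax, edi: eax=0&15=0
after add ecx, 4: ecx=224+4=228
after sub esi, 1: esi=1-1=0
cmp esi, 0  (cmp 0,0)
jne start: not taken
mov [224], edi → M[224]=15
halt.
Total executed instructions: 48.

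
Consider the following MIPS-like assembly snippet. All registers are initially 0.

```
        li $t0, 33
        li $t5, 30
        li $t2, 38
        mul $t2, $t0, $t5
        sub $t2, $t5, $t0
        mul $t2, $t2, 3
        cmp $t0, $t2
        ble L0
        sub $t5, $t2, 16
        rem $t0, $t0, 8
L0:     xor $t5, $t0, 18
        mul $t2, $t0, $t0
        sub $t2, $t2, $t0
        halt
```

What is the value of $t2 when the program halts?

0

li $t0, 33 → $t0=33
li $t5, 30 → $t5=30
li $t2, 38 → $t2=38
mul $t2, $t0, $t5 → $t2=33*30=990
sub $t2, $t5, $t0 → $t2=30-33=-3
mul $t2, $t2, 3 → $t2=(-3)*3=-9
cmp $t0, $t2  (cmp 33,-9)
ble L0: not taken
sub $t5, $t2, 16 → $t5=(-9)-16=-25
rem $t0, $t0, 8 → $t0=33%8=1
xor $t5, $t0, 18 → $t5=1^18=19
mul $t2, $t0, $t0 → $t2=1*1=1
sub $t2, $t2, $t0 → $t2=1-1=0
halt.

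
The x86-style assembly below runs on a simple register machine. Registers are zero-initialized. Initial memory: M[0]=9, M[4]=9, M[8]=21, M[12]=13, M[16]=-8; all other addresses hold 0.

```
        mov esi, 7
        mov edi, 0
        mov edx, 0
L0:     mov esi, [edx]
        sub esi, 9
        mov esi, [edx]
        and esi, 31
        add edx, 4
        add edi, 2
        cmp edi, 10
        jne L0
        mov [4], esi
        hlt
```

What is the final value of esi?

esi=7
edi=0
edx=0
esi=M[0]=9
esi=9-9=0
esi=M[0]=9
esi=9&31=9
edx=0+4=4
edi=0+2=2
cmp edi, 10  (cmp 2,10)
jne L0: taken
esi=M[4]=9
esi=9-9=0
esi=M[4]=9
esi=9&31=9
edx=4+4=8
edi=2+2=4
cmp edi, 10  (cmp 4,10)
jne L0: taken
esi=M[8]=21
esi=21-9=12
esi=M[8]=21
esi=21&31=21
edx=8+4=12
edi=4+2=6
cmp edi, 10  (cmp 6,10)
jne L0: taken
esi=M[12]=13
esi=13-9=4
esi=M[12]=13
esi=13&31=13
edx=12+4=16
edi=6+2=8
cmp edi, 10  (cmp 8,10)
jne L0: taken
esi=M[16]=-8
esi=(-8)-9=-17
esi=M[16]=-8
esi=(-8)&31=24
edx=16+4=20
edi=8+2=10
cmp edi, 10  (cmp 10,10)
jne L0: not taken
mov [4], esi → M[4]=24
halt.

24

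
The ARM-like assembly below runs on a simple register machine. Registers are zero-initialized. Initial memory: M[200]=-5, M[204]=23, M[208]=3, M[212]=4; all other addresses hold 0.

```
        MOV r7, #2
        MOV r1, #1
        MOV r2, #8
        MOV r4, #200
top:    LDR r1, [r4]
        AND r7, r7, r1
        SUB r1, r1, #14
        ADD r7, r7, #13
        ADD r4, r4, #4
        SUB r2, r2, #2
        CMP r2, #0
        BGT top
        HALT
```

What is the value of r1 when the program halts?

r7=2
r1=1
r2=8
r4=200
r1=M[200]=-5
r7=2&(-5)=2
r1=(-5)-14=-19
r7=2+13=15
r4=200+4=204
r2=8-2=6
CMP r2, #0  (cmp 6,0)
BGT top: taken
r1=M[204]=23
r7=15&23=7
r1=23-14=9
r7=7+13=20
r4=204+4=208
r2=6-2=4
CMP r2, #0  (cmp 4,0)
BGT top: taken
r1=M[208]=3
r7=20&3=0
r1=3-14=-11
r7=0+13=13
r4=208+4=212
r2=4-2=2
CMP r2, #0  (cmp 2,0)
BGT top: taken
r1=M[212]=4
r7=13&4=4
r1=4-14=-10
r7=4+13=17
r4=212+4=216
r2=2-2=0
CMP r2, #0  (cmp 0,0)
BGT top: not taken
halt.

-10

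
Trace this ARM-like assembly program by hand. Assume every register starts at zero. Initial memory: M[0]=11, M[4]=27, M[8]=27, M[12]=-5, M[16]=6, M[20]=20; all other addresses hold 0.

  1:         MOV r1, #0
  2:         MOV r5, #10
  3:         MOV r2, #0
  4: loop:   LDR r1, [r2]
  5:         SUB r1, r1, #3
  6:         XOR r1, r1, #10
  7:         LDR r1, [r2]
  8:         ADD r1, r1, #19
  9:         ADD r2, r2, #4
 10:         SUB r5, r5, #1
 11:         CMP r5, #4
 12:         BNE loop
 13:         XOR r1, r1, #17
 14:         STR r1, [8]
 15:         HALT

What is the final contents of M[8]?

54

r1=0
r5=10
r2=0
r1=M[0]=11
r1=11-3=8
r1=8^10=2
r1=M[0]=11
r1=11+19=30
r2=0+4=4
r5=10-1=9
CMP r5, #4  (cmp 9,4)
BNE loop: taken
r1=M[4]=27
r1=27-3=24
r1=24^10=18
r1=M[4]=27
r1=27+19=46
r2=4+4=8
r5=9-1=8
CMP r5, #4  (cmp 8,4)
BNE loop: taken
r1=M[8]=27
r1=27-3=24
r1=24^10=18
r1=M[8]=27
r1=27+19=46
r2=8+4=12
r5=8-1=7
CMP r5, #4  (cmp 7,4)
BNE loop: taken
r1=M[12]=-5
r1=(-5)-3=-8
r1=(-8)^10=-14
r1=M[12]=-5
r1=(-5)+19=14
r2=12+4=16
r5=7-1=6
CMP r5, #4  (cmp 6,4)
BNE loop: taken
r1=M[16]=6
r1=6-3=3
r1=3^10=9
r1=M[16]=6
r1=6+19=25
r2=16+4=20
r5=6-1=5
CMP r5, #4  (cmp 5,4)
BNE loop: taken
r1=M[20]=20
r1=20-3=17
r1=17^10=27
r1=M[20]=20
r1=20+19=39
r2=20+4=24
r5=5-1=4
CMP r5, #4  (cmp 4,4)
BNE loop: not taken
r1=39^17=54
STR r1, [8] → M[8]=54
halt.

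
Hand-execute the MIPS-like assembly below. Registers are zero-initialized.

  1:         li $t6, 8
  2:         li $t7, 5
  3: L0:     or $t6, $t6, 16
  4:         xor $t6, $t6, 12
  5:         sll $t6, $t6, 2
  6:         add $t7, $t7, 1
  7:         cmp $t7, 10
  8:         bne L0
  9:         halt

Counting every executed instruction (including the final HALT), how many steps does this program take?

$t6=8
$t7=5
$t6=8|16=24
$t6=24^12=20
$t6=20<<2=80
$t7=5+1=6
cmp $t7, 10  (cmp 6,10)
bne L0: taken
$t6=80|16=80
$t6=80^12=92
$t6=92<<2=368
$t7=6+1=7
cmp $t7, 10  (cmp 7,10)
bne L0: taken
$t6=368|16=368
$t6=368^12=380
$t6=380<<2=1520
$t7=7+1=8
cmp $t7, 10  (cmp 8,10)
bne L0: taken
$t6=1520|16=1520
$t6=1520^12=1532
$t6=1532<<2=6128
$t7=8+1=9
cmp $t7, 10  (cmp 9,10)
bne L0: taken
$t6=6128|16=6128
$t6=6128^12=6140
$t6=6140<<2=24560
$t7=9+1=10
cmp $t7, 10  (cmp 10,10)
bne L0: not taken
halt.
Total executed instructions: 33.

33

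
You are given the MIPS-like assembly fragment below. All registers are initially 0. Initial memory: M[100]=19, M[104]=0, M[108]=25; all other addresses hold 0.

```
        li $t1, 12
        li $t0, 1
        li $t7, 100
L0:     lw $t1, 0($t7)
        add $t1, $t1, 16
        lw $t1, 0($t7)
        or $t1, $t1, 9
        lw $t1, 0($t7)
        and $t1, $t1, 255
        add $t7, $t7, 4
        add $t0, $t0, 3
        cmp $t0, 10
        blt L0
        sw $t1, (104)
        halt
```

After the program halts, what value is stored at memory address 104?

25

li $t1, 12 → $t1=12
li $t0, 1 → $t0=1
li $t7, 100 → $t7=100
lw $t1, 0($t7) → $t1=M[100]=19
add $t1, $t1, 16 → $t1=19+16=35
lw $t1, 0($t7) → $t1=M[100]=19
or $t1, $t1, 9 → $t1=19|9=27
lw $t1, 0($t7) → $t1=M[100]=19
and $t1, $t1, 255 → $t1=19&255=19
add $t7, $t7, 4 → $t7=100+4=104
add $t0, $t0, 3 → $t0=1+3=4
cmp $t0, 10  (cmp 4,10)
blt L0: taken
lw $t1, 0($t7) → $t1=M[104]=0
add $t1, $t1, 16 → $t1=0+16=16
lw $t1, 0($t7) → $t1=M[104]=0
or $t1, $t1, 9 → $t1=0|9=9
lw $t1, 0($t7) → $t1=M[104]=0
and $t1, $t1, 255 → $t1=0&255=0
add $t7, $t7, 4 → $t7=104+4=108
add $t0, $t0, 3 → $t0=4+3=7
cmp $t0, 10  (cmp 7,10)
blt L0: taken
lw $t1, 0($t7) → $t1=M[108]=25
add $t1, $t1, 16 → $t1=25+16=41
lw $t1, 0($t7) → $t1=M[108]=25
or $t1, $t1, 9 → $t1=25|9=25
lw $t1, 0($t7) → $t1=M[108]=25
and $t1, $t1, 255 → $t1=25&255=25
add $t7, $t7, 4 → $t7=108+4=112
add $t0, $t0, 3 → $t0=7+3=10
cmp $t0, 10  (cmp 10,10)
blt L0: not taken
sw $t1, (104) → M[104]=25
halt.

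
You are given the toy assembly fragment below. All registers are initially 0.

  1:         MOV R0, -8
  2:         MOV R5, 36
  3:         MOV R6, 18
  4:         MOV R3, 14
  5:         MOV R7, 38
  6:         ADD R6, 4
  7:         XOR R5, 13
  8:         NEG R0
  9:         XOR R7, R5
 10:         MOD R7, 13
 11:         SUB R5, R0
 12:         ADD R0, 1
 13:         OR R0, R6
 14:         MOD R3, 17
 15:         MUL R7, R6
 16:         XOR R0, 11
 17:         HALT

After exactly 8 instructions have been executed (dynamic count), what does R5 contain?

MOV R0, -8 → R0=-8
MOV R5, 36 → R5=36
MOV R6, 18 → R6=18
MOV R3, 14 → R3=14
MOV R7, 38 → R7=38
ADD R6, 4 → R6=18+4=22
XOR R5, 13 → R5=36^13=41
NEG R0 → R0=-(-8)=8
After step 8: R5 = 41.

41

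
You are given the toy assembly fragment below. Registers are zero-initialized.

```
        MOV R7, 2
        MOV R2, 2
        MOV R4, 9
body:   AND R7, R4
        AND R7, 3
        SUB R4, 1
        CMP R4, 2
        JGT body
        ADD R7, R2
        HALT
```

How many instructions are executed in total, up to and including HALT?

40

after MOV R7, 2: R7=2
after MOV R2, 2: R2=2
after MOV R4, 9: R4=9
after AND R7, R4: R7=2&9=0
after AND R7, 3: R7=0&3=0
after SUB R4, 1: R4=9-1=8
CMP R4, 2  (cmp 8,2)
JGT body: taken
after AND R7, R4: R7=0&8=0
after AND R7, 3: R7=0&3=0
after SUB R4, 1: R4=8-1=7
CMP R4, 2  (cmp 7,2)
JGT body: taken
after AND R7, R4: R7=0&7=0
after AND R7, 3: R7=0&3=0
after SUB R4, 1: R4=7-1=6
CMP R4, 2  (cmp 6,2)
JGT body: taken
after AND R7, R4: R7=0&6=0
after AND R7, 3: R7=0&3=0
after SUB R4, 1: R4=6-1=5
CMP R4, 2  (cmp 5,2)
JGT body: taken
after AND R7, R4: R7=0&5=0
after AND R7, 3: R7=0&3=0
after SUB R4, 1: R4=5-1=4
CMP R4, 2  (cmp 4,2)
JGT body: taken
after AND R7, R4: R7=0&4=0
after AND R7, 3: R7=0&3=0
after SUB R4, 1: R4=4-1=3
CMP R4, 2  (cmp 3,2)
JGT body: taken
after AND R7, R4: R7=0&3=0
after AND R7, 3: R7=0&3=0
after SUB R4, 1: R4=3-1=2
CMP R4, 2  (cmp 2,2)
JGT body: not taken
after ADD R7, R2: R7=0+2=2
halt.
Total executed instructions: 40.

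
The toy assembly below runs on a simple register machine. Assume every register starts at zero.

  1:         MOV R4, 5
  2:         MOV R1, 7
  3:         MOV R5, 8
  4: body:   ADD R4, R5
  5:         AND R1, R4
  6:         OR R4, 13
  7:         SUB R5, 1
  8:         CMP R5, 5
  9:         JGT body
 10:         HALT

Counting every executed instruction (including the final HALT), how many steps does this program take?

after MOV R4, 5: R4=5
after MOV R1, 7: R1=7
after MOV R5, 8: R5=8
after ADD R4, R5: R4=5+8=13
after AND R1, R4: R1=7&13=5
after OR R4, 13: R4=13|13=13
after SUB R5, 1: R5=8-1=7
CMP R5, 5  (cmp 7,5)
JGT body: taken
after ADD R4, R5: R4=13+7=20
after AND R1, R4: R1=5&20=4
after OR R4, 13: R4=20|13=29
after SUB R5, 1: R5=7-1=6
CMP R5, 5  (cmp 6,5)
JGT body: taken
after ADD R4, R5: R4=29+6=35
after AND R1, R4: R1=4&35=0
after OR R4, 13: R4=35|13=47
after SUB R5, 1: R5=6-1=5
CMP R5, 5  (cmp 5,5)
JGT body: not taken
halt.
Total executed instructions: 22.

22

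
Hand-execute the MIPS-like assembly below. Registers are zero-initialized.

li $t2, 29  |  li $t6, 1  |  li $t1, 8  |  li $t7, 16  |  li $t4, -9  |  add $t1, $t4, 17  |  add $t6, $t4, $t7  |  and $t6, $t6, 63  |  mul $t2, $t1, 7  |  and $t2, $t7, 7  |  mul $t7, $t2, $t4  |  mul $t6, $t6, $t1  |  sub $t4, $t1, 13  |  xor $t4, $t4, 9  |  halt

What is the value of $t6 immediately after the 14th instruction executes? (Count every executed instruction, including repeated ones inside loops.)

56

after li $t2, 29: $t2=29
after li $t6, 1: $t6=1
after li $t1, 8: $t1=8
after li $t7, 16: $t7=16
after li $t4, -9: $t4=-9
after add $t1, $t4, 17: $t1=(-9)+17=8
after add $t6, $t4, $t7: $t6=(-9)+16=7
after and $t6, $t6, 63: $t6=7&63=7
after mul $t2, $t1, 7: $t2=8*7=56
after and $t2, $t7, 7: $t2=16&7=0
after mul $t7, $t2, $t4: $t7=0*(-9)=0
after mul $t6, $t6, $t1: $t6=7*8=56
after sub $t4, $t1, 13: $t4=8-13=-5
after xor $t4, $t4, 9: $t4=(-5)^9=-14
After step 14: $t6 = 56.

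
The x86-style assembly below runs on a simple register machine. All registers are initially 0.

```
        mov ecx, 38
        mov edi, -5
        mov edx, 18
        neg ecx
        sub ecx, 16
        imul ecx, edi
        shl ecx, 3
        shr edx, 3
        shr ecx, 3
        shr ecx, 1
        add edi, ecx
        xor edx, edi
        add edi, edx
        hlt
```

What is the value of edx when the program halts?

after mov ecx, 38: ecx=38
after mov edi, -5: edi=-5
after mov edx, 18: edx=18
after neg ecx: ecx=-(38)=-38
after sub ecx, 16: ecx=(-38)-16=-54
after imul ecx, edi: ecx=(-54)*(-5)=270
after shl ecx, 3: ecx=270<<3=2160
after shr edx, 3: edx=18>>3=2
after shr ecx, 3: ecx=2160>>3=270
after shr ecx, 1: ecx=270>>1=135
after add edi, ecx: edi=(-5)+135=130
after xor edx, edi: edx=2^130=128
after add edi, edx: edi=130+128=258
halt.

128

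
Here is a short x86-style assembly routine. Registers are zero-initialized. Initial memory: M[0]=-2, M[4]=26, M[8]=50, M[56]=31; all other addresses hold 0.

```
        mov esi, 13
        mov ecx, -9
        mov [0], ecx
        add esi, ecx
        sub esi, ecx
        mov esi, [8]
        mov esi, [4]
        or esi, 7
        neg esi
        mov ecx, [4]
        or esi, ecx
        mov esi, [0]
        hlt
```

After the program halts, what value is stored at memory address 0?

after mov esi, 13: esi=13
after mov ecx, -9: ecx=-9
mov [0], ecx → M[0]=-9
after add esi, ecx: esi=13+(-9)=4
after sub esi, ecx: esi=4-(-9)=13
after mov esi, [8]: esi=M[8]=50
after mov esi, [4]: esi=M[4]=26
after or esi, 7: esi=26|7=31
after neg esi: esi=-(31)=-31
after mov ecx, [4]: ecx=M[4]=26
after or esi, ecx: esi=(-31)|26=-5
after mov esi, [0]: esi=M[0]=-9
halt.

-9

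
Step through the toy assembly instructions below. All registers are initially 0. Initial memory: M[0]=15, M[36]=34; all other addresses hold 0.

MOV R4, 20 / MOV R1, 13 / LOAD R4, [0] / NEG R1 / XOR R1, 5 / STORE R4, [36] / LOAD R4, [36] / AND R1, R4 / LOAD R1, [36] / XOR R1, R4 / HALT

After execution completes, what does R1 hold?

R4=20
R1=13
R4=M[0]=15
R1=-(13)=-13
R1=(-13)^5=-10
STORE R4, [36] → M[36]=15
R4=M[36]=15
R1=(-10)&15=6
R1=M[36]=15
R1=15^15=0
halt.

0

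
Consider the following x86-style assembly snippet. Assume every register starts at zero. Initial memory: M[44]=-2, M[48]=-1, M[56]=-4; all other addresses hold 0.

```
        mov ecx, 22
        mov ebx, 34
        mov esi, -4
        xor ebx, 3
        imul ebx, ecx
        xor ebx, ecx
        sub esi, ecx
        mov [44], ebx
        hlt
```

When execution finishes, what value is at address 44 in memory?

704

after mov ecx, 22: ecx=22
after mov ebx, 34: ebx=34
after mov esi, -4: esi=-4
after xor ebx, 3: ebx=34^3=33
after imul ebx, ecx: ebx=33*22=726
after xor ebx, ecx: ebx=726^22=704
after sub esi, ecx: esi=(-4)-22=-26
mov [44], ebx → M[44]=704
halt.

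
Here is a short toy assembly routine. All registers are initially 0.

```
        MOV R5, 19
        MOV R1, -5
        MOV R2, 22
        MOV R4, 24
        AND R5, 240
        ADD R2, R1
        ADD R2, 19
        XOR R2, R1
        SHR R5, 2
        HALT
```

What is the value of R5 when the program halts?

MOV R5, 19 → R5=19
MOV R1, -5 → R1=-5
MOV R2, 22 → R2=22
MOV R4, 24 → R4=24
AND R5, 240 → R5=19&240=16
ADD R2, R1 → R2=22+(-5)=17
ADD R2, 19 → R2=17+19=36
XOR R2, R1 → R2=36^(-5)=-33
SHR R5, 2 → R5=16>>2=4
halt.

4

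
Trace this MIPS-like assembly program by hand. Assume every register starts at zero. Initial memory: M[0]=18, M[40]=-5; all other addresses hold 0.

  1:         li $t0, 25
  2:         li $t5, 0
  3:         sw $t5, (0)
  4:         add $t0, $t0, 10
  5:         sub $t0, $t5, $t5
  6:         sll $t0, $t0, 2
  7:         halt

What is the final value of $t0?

0

after li $t0, 25: $t0=25
after li $t5, 0: $t5=0
sw $t5, (0) → M[0]=0
after add $t0, $t0, 10: $t0=25+10=35
after sub $t0, $t5, $t5: $t0=0-0=0
after sll $t0, $t0, 2: $t0=0<<2=0
halt.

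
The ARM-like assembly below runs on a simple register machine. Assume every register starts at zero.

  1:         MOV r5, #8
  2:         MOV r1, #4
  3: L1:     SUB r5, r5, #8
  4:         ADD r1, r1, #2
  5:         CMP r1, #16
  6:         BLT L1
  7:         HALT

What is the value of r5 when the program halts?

-40

r5=8
r1=4
r5=8-8=0
r1=4+2=6
CMP r1, #16  (cmp 6,16)
BLT L1: taken
r5=0-8=-8
r1=6+2=8
CMP r1, #16  (cmp 8,16)
BLT L1: taken
r5=(-8)-8=-16
r1=8+2=10
CMP r1, #16  (cmp 10,16)
BLT L1: taken
r5=(-16)-8=-24
r1=10+2=12
CMP r1, #16  (cmp 12,16)
BLT L1: taken
r5=(-24)-8=-32
r1=12+2=14
CMP r1, #16  (cmp 14,16)
BLT L1: taken
r5=(-32)-8=-40
r1=14+2=16
CMP r1, #16  (cmp 16,16)
BLT L1: not taken
halt.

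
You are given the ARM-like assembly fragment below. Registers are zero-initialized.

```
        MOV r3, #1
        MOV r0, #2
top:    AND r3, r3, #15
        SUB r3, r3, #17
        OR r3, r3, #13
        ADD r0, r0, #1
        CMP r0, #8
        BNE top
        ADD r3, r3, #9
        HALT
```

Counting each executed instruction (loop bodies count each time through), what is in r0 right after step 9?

after MOV r3, #1: r3=1
after MOV r0, #2: r0=2
after AND r3, r3, #15: r3=1&15=1
after SUB r3, r3, #17: r3=1-17=-16
after OR r3, r3, #13: r3=(-16)|13=-3
after ADD r0, r0, #1: r0=2+1=3
CMP r0, #8  (cmp 3,8)
BNE top: taken
after AND r3, r3, #15: r3=(-3)&15=13
After step 9: r0 = 3.

3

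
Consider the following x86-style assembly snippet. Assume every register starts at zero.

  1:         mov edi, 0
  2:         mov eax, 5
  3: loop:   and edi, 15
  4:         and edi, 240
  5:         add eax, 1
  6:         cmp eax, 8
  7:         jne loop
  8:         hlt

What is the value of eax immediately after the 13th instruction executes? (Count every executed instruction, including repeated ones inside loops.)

after mov edi, 0: edi=0
after mov eax, 5: eax=5
after and edi, 15: edi=0&15=0
after and edi, 240: edi=0&240=0
after add eax, 1: eax=5+1=6
cmp eax, 8  (cmp 6,8)
jne loop: taken
after and edi, 15: edi=0&15=0
after and edi, 240: edi=0&240=0
after add eax, 1: eax=6+1=7
cmp eax, 8  (cmp 7,8)
jne loop: taken
after and edi, 15: edi=0&15=0
After step 13: eax = 7.

7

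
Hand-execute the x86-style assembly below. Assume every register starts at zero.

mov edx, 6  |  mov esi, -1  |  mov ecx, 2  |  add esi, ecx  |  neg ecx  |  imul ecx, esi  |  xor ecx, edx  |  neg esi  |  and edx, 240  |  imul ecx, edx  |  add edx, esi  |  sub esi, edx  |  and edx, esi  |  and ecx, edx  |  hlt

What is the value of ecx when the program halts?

0

mov edx, 6 → edx=6
mov esi, -1 → esi=-1
mov ecx, 2 → ecx=2
add esi, ecx → esi=(-1)+2=1
neg ecx → ecx=-(2)=-2
imul ecx, esi → ecx=(-2)*1=-2
xor ecx, edx → ecx=(-2)^6=-8
neg esi → esi=-(1)=-1
and edx, 240 → edx=6&240=0
imul ecx, edx → ecx=(-8)*0=0
add edx, esi → edx=0+(-1)=-1
sub esi, edx → esi=(-1)-(-1)=0
and edx, esi → edx=(-1)&0=0
and ecx, edx → ecx=0&0=0
halt.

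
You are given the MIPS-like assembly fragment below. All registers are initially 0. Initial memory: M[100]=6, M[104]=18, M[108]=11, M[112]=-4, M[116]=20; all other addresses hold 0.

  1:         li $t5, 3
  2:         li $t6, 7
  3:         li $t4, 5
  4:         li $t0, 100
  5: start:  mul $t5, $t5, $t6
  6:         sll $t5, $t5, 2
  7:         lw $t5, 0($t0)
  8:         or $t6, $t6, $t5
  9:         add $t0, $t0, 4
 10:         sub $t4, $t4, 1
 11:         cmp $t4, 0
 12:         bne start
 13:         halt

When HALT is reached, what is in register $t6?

$t5=3
$t6=7
$t4=5
$t0=100
$t5=3*7=21
$t5=21<<2=84
$t5=M[100]=6
$t6=7|6=7
$t0=100+4=104
$t4=5-1=4
cmp $t4, 0  (cmp 4,0)
bne start: taken
$t5=6*7=42
$t5=42<<2=168
$t5=M[104]=18
$t6=7|18=23
$t0=104+4=108
$t4=4-1=3
cmp $t4, 0  (cmp 3,0)
bne start: taken
$t5=18*23=414
$t5=414<<2=1656
$t5=M[108]=11
$t6=23|11=31
$t0=108+4=112
$t4=3-1=2
cmp $t4, 0  (cmp 2,0)
bne start: taken
$t5=11*31=341
$t5=341<<2=1364
$t5=M[112]=-4
$t6=31|(-4)=-1
$t0=112+4=116
$t4=2-1=1
cmp $t4, 0  (cmp 1,0)
bne start: taken
$t5=(-4)*(-1)=4
$t5=4<<2=16
$t5=M[116]=20
$t6=(-1)|20=-1
$t0=116+4=120
$t4=1-1=0
cmp $t4, 0  (cmp 0,0)
bne start: not taken
halt.

-1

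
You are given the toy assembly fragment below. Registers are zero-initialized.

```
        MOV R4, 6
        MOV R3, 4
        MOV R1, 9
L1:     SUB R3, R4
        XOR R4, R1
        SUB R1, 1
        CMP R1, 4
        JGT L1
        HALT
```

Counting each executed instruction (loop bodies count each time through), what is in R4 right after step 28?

MOV R4, 6 → R4=6
MOV R3, 4 → R3=4
MOV R1, 9 → R1=9
SUB R3, R4 → R3=4-6=-2
XOR R4, R1 → R4=6^9=15
SUB R1, 1 → R1=9-1=8
CMP R1, 4  (cmp 8,4)
JGT L1: taken
SUB R3, R4 → R3=(-2)-15=-17
XOR R4, R1 → R4=15^8=7
SUB R1, 1 → R1=8-1=7
CMP R1, 4  (cmp 7,4)
JGT L1: taken
SUB R3, R4 → R3=(-17)-7=-24
XOR R4, R1 → R4=7^7=0
SUB R1, 1 → R1=7-1=6
CMP R1, 4  (cmp 6,4)
JGT L1: taken
SUB R3, R4 → R3=(-24)-0=-24
XOR R4, R1 → R4=0^6=6
SUB R1, 1 → R1=6-1=5
CMP R1, 4  (cmp 5,4)
JGT L1: taken
SUB R3, R4 → R3=(-24)-6=-30
XOR R4, R1 → R4=6^5=3
SUB R1, 1 → R1=5-1=4
CMP R1, 4  (cmp 4,4)
JGT L1: not taken
After step 28: R4 = 3.

3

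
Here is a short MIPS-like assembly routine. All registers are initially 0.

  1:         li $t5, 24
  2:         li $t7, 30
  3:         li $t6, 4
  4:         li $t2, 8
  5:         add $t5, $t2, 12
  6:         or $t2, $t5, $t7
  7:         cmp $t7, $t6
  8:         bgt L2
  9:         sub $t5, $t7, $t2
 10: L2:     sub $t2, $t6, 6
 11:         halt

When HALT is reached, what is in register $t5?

20

after li $t5, 24: $t5=24
after li $t7, 30: $t7=30
after li $t6, 4: $t6=4
after li $t2, 8: $t2=8
after add $t5, $t2, 12: $t5=8+12=20
after or $t2, $t5, $t7: $t2=20|30=30
cmp $t7, $t6  (cmp 30,4)
bgt L2: taken
after sub $t2, $t6, 6: $t2=4-6=-2
halt.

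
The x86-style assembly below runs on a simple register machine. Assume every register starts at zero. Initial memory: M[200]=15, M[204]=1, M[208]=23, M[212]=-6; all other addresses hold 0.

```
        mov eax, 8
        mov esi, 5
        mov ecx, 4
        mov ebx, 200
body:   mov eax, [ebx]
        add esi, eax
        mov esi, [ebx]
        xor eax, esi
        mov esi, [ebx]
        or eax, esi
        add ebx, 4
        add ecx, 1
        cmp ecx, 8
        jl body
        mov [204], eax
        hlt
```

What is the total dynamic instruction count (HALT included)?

46

mov eax, 8 → eax=8
mov esi, 5 → esi=5
mov ecx, 4 → ecx=4
mov ebx, 200 → ebx=200
mov eax, [ebx] → eax=M[200]=15
add esi, eax → esi=5+15=20
mov esi, [ebx] → esi=M[200]=15
xor eax, esi → eax=15^15=0
mov esi, [ebx] → esi=M[200]=15
or eax, esi → eax=0|15=15
add ebx, 4 → ebx=200+4=204
add ecx, 1 → ecx=4+1=5
cmp ecx, 8  (cmp 5,8)
jl body: taken
mov eax, [ebx] → eax=M[204]=1
add esi, eax → esi=15+1=16
mov esi, [ebx] → esi=M[204]=1
xor eax, esi → eax=1^1=0
mov esi, [ebx] → esi=M[204]=1
or eax, esi → eax=0|1=1
add ebx, 4 → ebx=204+4=208
add ecx, 1 → ecx=5+1=6
cmp ecx, 8  (cmp 6,8)
jl body: taken
mov eax, [ebx] → eax=M[208]=23
add esi, eax → esi=1+23=24
mov esi, [ebx] → esi=M[208]=23
xor eax, esi → eax=23^23=0
mov esi, [ebx] → esi=M[208]=23
or eax, esi → eax=0|23=23
add ebx, 4 → ebx=208+4=212
add ecx, 1 → ecx=6+1=7
cmp ecx, 8  (cmp 7,8)
jl body: taken
mov eax, [ebx] → eax=M[212]=-6
add esi, eax → esi=23+(-6)=17
mov esi, [ebx] → esi=M[212]=-6
xor eax, esi → eax=(-6)^(-6)=0
mov esi, [ebx] → esi=M[212]=-6
or eax, esi → eax=0|(-6)=-6
add ebx, 4 → ebx=212+4=216
add ecx, 1 → ecx=7+1=8
cmp ecx, 8  (cmp 8,8)
jl body: not taken
mov [204], eax → M[204]=-6
halt.
Total executed instructions: 46.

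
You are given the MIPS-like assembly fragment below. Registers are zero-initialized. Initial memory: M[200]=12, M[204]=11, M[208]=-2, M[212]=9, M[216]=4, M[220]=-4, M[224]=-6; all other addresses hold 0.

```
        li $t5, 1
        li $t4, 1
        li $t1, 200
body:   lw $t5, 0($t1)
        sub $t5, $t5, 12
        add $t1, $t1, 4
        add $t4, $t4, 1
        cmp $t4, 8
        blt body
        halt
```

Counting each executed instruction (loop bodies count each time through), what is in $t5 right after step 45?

li $t5, 1 → $t5=1
li $t4, 1 → $t4=1
li $t1, 200 → $t1=200
lw $t5, 0($t1) → $t5=M[200]=12
sub $t5, $t5, 12 → $t5=12-12=0
add $t1, $t1, 4 → $t1=200+4=204
add $t4, $t4, 1 → $t4=1+1=2
cmp $t4, 8  (cmp 2,8)
blt body: taken
lw $t5, 0($t1) → $t5=M[204]=11
sub $t5, $t5, 12 → $t5=11-12=-1
add $t1, $t1, 4 → $t1=204+4=208
add $t4, $t4, 1 → $t4=2+1=3
cmp $t4, 8  (cmp 3,8)
blt body: taken
lw $t5, 0($t1) → $t5=M[208]=-2
sub $t5, $t5, 12 → $t5=(-2)-12=-14
add $t1, $t1, 4 → $t1=208+4=212
add $t4, $t4, 1 → $t4=3+1=4
cmp $t4, 8  (cmp 4,8)
blt body: taken
lw $t5, 0($t1) → $t5=M[212]=9
sub $t5, $t5, 12 → $t5=9-12=-3
add $t1, $t1, 4 → $t1=212+4=216
add $t4, $t4, 1 → $t4=4+1=5
cmp $t4, 8  (cmp 5,8)
blt body: taken
lw $t5, 0($t1) → $t5=M[216]=4
sub $t5, $t5, 12 → $t5=4-12=-8
add $t1, $t1, 4 → $t1=216+4=220
add $t4, $t4, 1 → $t4=5+1=6
cmp $t4, 8  (cmp 6,8)
blt body: taken
lw $t5, 0($t1) → $t5=M[220]=-4
sub $t5, $t5, 12 → $t5=(-4)-12=-16
add $t1, $t1, 4 → $t1=220+4=224
add $t4, $t4, 1 → $t4=6+1=7
cmp $t4, 8  (cmp 7,8)
blt body: taken
lw $t5, 0($t1) → $t5=M[224]=-6
sub $t5, $t5, 12 → $t5=(-6)-12=-18
add $t1, $t1, 4 → $t1=224+4=228
add $t4, $t4, 1 → $t4=7+1=8
cmp $t4, 8  (cmp 8,8)
blt body: not taken
After step 45: $t5 = -18.

-18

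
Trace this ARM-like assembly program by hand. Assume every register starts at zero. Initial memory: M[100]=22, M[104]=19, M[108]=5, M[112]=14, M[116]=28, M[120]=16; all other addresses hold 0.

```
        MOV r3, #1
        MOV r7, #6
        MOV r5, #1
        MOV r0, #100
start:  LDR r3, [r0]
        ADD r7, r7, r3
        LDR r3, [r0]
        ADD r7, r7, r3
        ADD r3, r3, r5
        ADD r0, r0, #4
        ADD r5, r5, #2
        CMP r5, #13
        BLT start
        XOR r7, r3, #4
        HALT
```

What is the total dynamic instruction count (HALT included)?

60

r3=1
r7=6
r5=1
r0=100
r3=M[100]=22
r7=6+22=28
r3=M[100]=22
r7=28+22=50
r3=22+1=23
r0=100+4=104
r5=1+2=3
CMP r5, #13  (cmp 3,13)
BLT start: taken
r3=M[104]=19
r7=50+19=69
r3=M[104]=19
r7=69+19=88
r3=19+3=22
r0=104+4=108
r5=3+2=5
CMP r5, #13  (cmp 5,13)
BLT start: taken
r3=M[108]=5
r7=88+5=93
r3=M[108]=5
r7=93+5=98
r3=5+5=10
r0=108+4=112
r5=5+2=7
CMP r5, #13  (cmp 7,13)
BLT start: taken
r3=M[112]=14
r7=98+14=112
r3=M[112]=14
r7=112+14=126
r3=14+7=21
r0=112+4=116
r5=7+2=9
CMP r5, #13  (cmp 9,13)
BLT start: taken
r3=M[116]=28
r7=126+28=154
r3=M[116]=28
r7=154+28=182
r3=28+9=37
r0=116+4=120
r5=9+2=11
CMP r5, #13  (cmp 11,13)
BLT start: taken
r3=M[120]=16
r7=182+16=198
r3=M[120]=16
r7=198+16=214
r3=16+11=27
r0=120+4=124
r5=11+2=13
CMP r5, #13  (cmp 13,13)
BLT start: not taken
r7=27^4=31
halt.
Total executed instructions: 60.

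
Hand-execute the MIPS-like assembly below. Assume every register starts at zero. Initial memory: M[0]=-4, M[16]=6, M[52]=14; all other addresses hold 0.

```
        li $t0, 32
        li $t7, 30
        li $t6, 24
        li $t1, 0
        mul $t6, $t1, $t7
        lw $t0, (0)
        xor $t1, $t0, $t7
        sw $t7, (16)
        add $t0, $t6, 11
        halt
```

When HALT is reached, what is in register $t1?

after li $t0, 32: $t0=32
after li $t7, 30: $t7=30
after li $t6, 24: $t6=24
after li $t1, 0: $t1=0
after mul $t6, $t1, $t7: $t6=0*30=0
after lw $t0, (0): $t0=M[0]=-4
after xor $t1, $t0, $t7: $t1=(-4)^30=-30
sw $t7, (16) → M[16]=30
after add $t0, $t6, 11: $t0=0+11=11
halt.

-30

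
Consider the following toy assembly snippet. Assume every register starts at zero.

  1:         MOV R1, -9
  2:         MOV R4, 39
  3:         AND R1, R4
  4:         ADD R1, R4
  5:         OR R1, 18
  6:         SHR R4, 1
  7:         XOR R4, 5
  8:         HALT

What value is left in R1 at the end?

94

R1=-9
R4=39
R1=(-9)&39=39
R1=39+39=78
R1=78|18=94
R4=39>>1=19
R4=19^5=22
halt.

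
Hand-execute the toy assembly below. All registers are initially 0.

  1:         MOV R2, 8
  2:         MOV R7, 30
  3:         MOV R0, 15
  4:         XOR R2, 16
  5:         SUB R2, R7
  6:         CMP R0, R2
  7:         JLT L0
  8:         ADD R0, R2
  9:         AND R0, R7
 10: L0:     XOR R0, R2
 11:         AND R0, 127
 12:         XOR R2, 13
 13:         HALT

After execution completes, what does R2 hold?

-9

after MOV R2, 8: R2=8
after MOV R7, 30: R7=30
after MOV R0, 15: R0=15
after XOR R2, 16: R2=8^16=24
after SUB R2, R7: R2=24-30=-6
CMP R0, R2  (cmp 15,-6)
JLT L0: not taken
after ADD R0, R2: R0=15+(-6)=9
after AND R0, R7: R0=9&30=8
after XOR R0, R2: R0=8^(-6)=-14
after AND R0, 127: R0=(-14)&127=114
after XOR R2, 13: R2=(-6)^13=-9
halt.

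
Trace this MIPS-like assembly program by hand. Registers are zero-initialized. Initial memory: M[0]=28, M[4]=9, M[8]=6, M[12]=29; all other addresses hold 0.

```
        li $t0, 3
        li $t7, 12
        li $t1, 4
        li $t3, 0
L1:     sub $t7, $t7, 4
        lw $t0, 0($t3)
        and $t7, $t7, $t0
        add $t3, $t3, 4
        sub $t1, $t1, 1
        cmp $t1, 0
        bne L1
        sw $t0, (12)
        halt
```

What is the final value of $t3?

after li $t0, 3: $t0=3
after li $t7, 12: $t7=12
after li $t1, 4: $t1=4
after li $t3, 0: $t3=0
after sub $t7, $t7, 4: $t7=12-4=8
after lw $t0, 0($t3): $t0=M[0]=28
after and $t7, $t7, $t0: $t7=8&28=8
after add $t3, $t3, 4: $t3=0+4=4
after sub $t1, $t1, 1: $t1=4-1=3
cmp $t1, 0  (cmp 3,0)
bne L1: taken
after sub $t7, $t7, 4: $t7=8-4=4
after lw $t0, 0($t3): $t0=M[4]=9
after and $t7, $t7, $t0: $t7=4&9=0
after add $t3, $t3, 4: $t3=4+4=8
after sub $t1, $t1, 1: $t1=3-1=2
cmp $t1, 0  (cmp 2,0)
bne L1: taken
after sub $t7, $t7, 4: $t7=0-4=-4
after lw $t0, 0($t3): $t0=M[8]=6
after and $t7, $t7, $t0: $t7=(-4)&6=4
after add $t3, $t3, 4: $t3=8+4=12
after sub $t1, $t1, 1: $t1=2-1=1
cmp $t1, 0  (cmp 1,0)
bne L1: taken
after sub $t7, $t7, 4: $t7=4-4=0
after lw $t0, 0($t3): $t0=M[12]=29
after and $t7, $t7, $t0: $t7=0&29=0
after add $t3, $t3, 4: $t3=12+4=16
after sub $t1, $t1, 1: $t1=1-1=0
cmp $t1, 0  (cmp 0,0)
bne L1: not taken
sw $t0, (12) → M[12]=29
halt.

16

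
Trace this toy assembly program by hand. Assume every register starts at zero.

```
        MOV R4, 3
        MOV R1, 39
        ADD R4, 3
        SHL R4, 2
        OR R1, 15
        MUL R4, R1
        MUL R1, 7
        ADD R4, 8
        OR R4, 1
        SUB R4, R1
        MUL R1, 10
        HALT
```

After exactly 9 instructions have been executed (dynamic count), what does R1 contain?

329

after MOV R4, 3: R4=3
after MOV R1, 39: R1=39
after ADD R4, 3: R4=3+3=6
after SHL R4, 2: R4=6<<2=24
after OR R1, 15: R1=39|15=47
after MUL R4, R1: R4=24*47=1128
after MUL R1, 7: R1=47*7=329
after ADD R4, 8: R4=1128+8=1136
after OR R4, 1: R4=1136|1=1137
After step 9: R1 = 329.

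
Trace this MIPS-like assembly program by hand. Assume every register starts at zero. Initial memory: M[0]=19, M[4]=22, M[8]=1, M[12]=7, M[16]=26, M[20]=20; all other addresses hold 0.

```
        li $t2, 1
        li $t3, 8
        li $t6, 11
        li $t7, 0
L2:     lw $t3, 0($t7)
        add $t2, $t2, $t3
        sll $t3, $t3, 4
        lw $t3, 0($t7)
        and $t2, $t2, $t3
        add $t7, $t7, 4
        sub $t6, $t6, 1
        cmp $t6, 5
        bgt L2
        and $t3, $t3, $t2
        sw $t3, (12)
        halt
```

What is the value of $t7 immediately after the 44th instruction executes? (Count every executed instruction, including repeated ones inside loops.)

16

$t2=1
$t3=8
$t6=11
$t7=0
$t3=M[0]=19
$t2=1+19=20
$t3=19<<4=304
$t3=M[0]=19
$t2=20&19=16
$t7=0+4=4
$t6=11-1=10
cmp $t6, 5  (cmp 10,5)
bgt L2: taken
$t3=M[4]=22
$t2=16+22=38
$t3=22<<4=352
$t3=M[4]=22
$t2=38&22=6
$t7=4+4=8
$t6=10-1=9
cmp $t6, 5  (cmp 9,5)
bgt L2: taken
$t3=M[8]=1
$t2=6+1=7
$t3=1<<4=16
$t3=M[8]=1
$t2=7&1=1
$t7=8+4=12
$t6=9-1=8
cmp $t6, 5  (cmp 8,5)
bgt L2: taken
$t3=M[12]=7
$t2=1+7=8
$t3=7<<4=112
$t3=M[12]=7
$t2=8&7=0
$t7=12+4=16
$t6=8-1=7
cmp $t6, 5  (cmp 7,5)
bgt L2: taken
$t3=M[16]=26
$t2=0+26=26
$t3=26<<4=416
$t3=M[16]=26
After step 44: $t7 = 16.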